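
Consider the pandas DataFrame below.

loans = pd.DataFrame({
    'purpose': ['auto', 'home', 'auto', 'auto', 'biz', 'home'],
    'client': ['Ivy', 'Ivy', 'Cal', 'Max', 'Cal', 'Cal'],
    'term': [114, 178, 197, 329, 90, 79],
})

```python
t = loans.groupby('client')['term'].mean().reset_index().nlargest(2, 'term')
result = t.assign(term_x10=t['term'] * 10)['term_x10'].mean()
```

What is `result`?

group by client, mean of term:
client
Cal    122.0
Ivy    146.0
Max    329.0
Name: term, dtype: float64
reset_index():
  client   term
0    Cal  122.0
1    Ivy  146.0
2    Max  329.0
take 2 rows with largest term:
  client   term
2    Max  329.0
1    Ivy  146.0
add column term_x10 = t['term'] * 10:
  client   term  term_x10
2    Max  329.0    3290.0
1    Ivy  146.0    1460.0
So mean() = 2375.0.

2375.0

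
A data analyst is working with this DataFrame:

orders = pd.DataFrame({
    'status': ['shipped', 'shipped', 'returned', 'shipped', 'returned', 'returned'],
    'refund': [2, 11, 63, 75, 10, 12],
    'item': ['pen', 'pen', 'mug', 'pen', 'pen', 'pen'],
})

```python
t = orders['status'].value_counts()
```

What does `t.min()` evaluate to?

3

value_counts of status:
status
shipped     3
returned    3
Name: count, dtype: int64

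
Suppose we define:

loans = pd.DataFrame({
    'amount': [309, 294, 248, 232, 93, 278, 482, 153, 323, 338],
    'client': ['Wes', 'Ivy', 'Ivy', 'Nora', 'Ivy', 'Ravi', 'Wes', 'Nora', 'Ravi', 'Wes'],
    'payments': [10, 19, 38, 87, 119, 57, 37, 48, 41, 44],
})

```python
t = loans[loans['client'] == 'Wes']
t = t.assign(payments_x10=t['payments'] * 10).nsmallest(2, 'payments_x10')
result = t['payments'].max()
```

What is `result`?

37

filter rows where client == 'Wes':
   amount client  payments
0     309    Wes        10
6     482    Wes        37
9     338    Wes        44
add column payments_x10 = t['payments'] * 10:
   amount client  payments  payments_x10
0     309    Wes        10           100
6     482    Wes        37           370
9     338    Wes        44           440
take 2 rows with smallest payments_x10:
   amount client  payments  payments_x10
0     309    Wes        10           100
6     482    Wes        37           370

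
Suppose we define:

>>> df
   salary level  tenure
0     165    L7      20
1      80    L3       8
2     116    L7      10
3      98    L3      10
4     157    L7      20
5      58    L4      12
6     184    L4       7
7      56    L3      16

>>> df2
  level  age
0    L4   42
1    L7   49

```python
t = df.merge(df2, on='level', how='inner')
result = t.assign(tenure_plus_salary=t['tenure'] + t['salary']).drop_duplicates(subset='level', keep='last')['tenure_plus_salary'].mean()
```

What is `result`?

merge on 'level' (how='inner') → 5 rows:
   salary level  tenure  age
0     165    L7      20   49
1     116    L7      10   49
2     157    L7      20   49
3      58    L4      12   42
4     184    L4       7   42
add column tenure_plus_salary = t['tenure'] + t['salary']:
   salary level  tenure  age  tenure_plus_salary
0     165    L7      20   49                 185
1     116    L7      10   49                 126
2     157    L7      20   49                 177
3      58    L4      12   42                  70
4     184    L4       7   42                 191
drop duplicate level (keep=last):
   salary level  tenure  age  tenure_plus_salary
2     157    L7      20   49                 177
4     184    L4       7   42                 191

184.0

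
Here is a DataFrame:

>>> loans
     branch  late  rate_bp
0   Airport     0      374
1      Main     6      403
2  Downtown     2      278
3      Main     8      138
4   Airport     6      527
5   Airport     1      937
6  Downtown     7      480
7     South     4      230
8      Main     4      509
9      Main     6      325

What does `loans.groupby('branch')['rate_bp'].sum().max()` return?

1838

group by branch, sum of rate_bp:
branch
Airport     1838
Downtown     758
Main        1375
South        230
Name: rate_bp, dtype: int64
Finally, max of the resulting series = 1838.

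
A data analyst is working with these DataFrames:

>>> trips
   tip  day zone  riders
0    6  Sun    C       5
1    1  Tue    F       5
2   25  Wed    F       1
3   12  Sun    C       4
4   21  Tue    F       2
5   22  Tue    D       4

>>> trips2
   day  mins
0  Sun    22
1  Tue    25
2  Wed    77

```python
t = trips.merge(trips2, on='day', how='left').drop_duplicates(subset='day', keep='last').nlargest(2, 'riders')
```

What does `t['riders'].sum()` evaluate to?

8

merge on 'day' (how='left') → 6 rows:
   tip  day zone  riders  mins
0    6  Sun    C       5    22
1    1  Tue    F       5    25
2   25  Wed    F       1    77
3   12  Sun    C       4    22
4   21  Tue    F       2    25
5   22  Tue    D       4    25
drop duplicate day (keep=last):
   tip  day zone  riders  mins
2   25  Wed    F       1    77
3   12  Sun    C       4    22
5   22  Tue    D       4    25
take 2 rows with largest riders:
   tip  day zone  riders  mins
3   12  Sun    C       4    22
5   22  Tue    D       4    25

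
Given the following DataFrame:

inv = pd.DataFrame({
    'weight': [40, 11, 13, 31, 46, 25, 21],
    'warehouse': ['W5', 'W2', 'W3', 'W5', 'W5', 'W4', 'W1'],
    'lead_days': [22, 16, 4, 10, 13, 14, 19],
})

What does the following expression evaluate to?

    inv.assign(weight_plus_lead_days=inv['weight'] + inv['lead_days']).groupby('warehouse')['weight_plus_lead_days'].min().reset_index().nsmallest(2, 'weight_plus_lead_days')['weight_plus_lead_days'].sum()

add column weight_plus_lead_days = inv['weight'] + inv['lead_days']:
   weight warehouse  lead_days  weight_plus_lead_days
0      40        W5         22                     62
1      11        W2         16                     27
2      13        W3          4                     17
3      31        W5         10                     41
4      46        W5         13                     59
5      25        W4         14                     39
6      21        W1         19                     40
group by warehouse, min of weight_plus_lead_days:
warehouse
W1    40
W2    27
W3    17
W4    39
W5    41
Name: weight_plus_lead_days, dtype: int64
reset_index():
  warehouse  weight_plus_lead_days
0        W1                     40
1        W2                     27
2        W3                     17
3        W4                     39
4        W5                     41
take 2 rows with smallest weight_plus_lead_days:
  warehouse  weight_plus_lead_days
2        W3                     17
1        W2                     27
The sum of column 'weight_plus_lead_days' is 44.

44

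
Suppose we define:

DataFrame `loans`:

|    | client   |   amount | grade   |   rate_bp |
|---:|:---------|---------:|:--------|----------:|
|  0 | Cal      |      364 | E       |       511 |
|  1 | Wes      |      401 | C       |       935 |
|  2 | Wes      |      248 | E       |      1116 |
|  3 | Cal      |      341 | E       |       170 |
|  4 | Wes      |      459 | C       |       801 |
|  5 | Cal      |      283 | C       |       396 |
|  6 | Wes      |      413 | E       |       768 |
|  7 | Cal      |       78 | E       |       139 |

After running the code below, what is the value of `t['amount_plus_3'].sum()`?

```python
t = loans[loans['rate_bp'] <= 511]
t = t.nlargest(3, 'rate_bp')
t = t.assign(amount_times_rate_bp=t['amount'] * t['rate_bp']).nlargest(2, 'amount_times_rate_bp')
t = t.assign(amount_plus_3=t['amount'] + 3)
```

filter rows where rate_bp <= 511:
  client  amount grade  rate_bp
0    Cal     364     E      511
3    Cal     341     E      170
5    Cal     283     C      396
7    Cal      78     E      139
take 3 rows with largest rate_bp:
  client  amount grade  rate_bp
0    Cal     364     E      511
5    Cal     283     C      396
3    Cal     341     E      170
add column amount_times_rate_bp = t['amount'] * t['rate_bp']:
  client  amount grade  rate_bp  amount_times_rate_bp
0    Cal     364     E      511                186004
5    Cal     283     C      396                112068
3    Cal     341     E      170                 57970
take 2 rows with largest amount_times_rate_bp:
  client  amount grade  rate_bp  amount_times_rate_bp
0    Cal     364     E      511                186004
5    Cal     283     C      396                112068
add column amount_plus_3 = t['amount'] + 3:
  client  amount grade  rate_bp  amount_times_rate_bp  amount_plus_3
0    Cal     364     E      511                186004            367
5    Cal     283     C      396                112068            286
Hence 653.

653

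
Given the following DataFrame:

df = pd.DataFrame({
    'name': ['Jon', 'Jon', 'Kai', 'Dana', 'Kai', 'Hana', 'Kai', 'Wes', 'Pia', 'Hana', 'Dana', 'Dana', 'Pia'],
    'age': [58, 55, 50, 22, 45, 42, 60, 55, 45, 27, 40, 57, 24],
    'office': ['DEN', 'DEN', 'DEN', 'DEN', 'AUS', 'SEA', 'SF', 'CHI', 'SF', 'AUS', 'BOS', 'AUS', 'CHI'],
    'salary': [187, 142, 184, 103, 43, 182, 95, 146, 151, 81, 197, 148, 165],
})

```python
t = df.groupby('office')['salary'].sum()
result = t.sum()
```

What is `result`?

1824

group by office, sum of salary:
office
AUS    272
BOS    197
CHI    311
DEN    616
SEA    182
SF     246
Name: salary, dtype: int64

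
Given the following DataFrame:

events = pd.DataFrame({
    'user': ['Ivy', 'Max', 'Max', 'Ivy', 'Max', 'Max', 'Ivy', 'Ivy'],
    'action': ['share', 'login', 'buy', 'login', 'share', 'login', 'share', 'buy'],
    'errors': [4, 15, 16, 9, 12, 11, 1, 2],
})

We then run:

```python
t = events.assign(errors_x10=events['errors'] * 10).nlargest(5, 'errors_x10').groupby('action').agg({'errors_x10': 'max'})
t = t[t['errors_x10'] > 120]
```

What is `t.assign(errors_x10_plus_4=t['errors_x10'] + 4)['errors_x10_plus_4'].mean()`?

159.0

add column errors_x10 = events['errors'] * 10:
  user action  errors  errors_x10
0  Ivy  share       4          40
1  Max  login      15         150
2  Max    buy      16         160
3  Ivy  login       9          90
4  Max  share      12         120
5  Max  login      11         110
6  Ivy  share       1          10
7  Ivy    buy       2          20
take 5 rows with largest errors_x10:
  user action  errors  errors_x10
2  Max    buy      16         160
1  Max  login      15         150
4  Max  share      12         120
5  Max  login      11         110
3  Ivy  login       9          90
group by action, max of errors_x10:
        errors_x10
action            
buy            160
login          150
share          120
filter rows where errors_x10 > 120:
        errors_x10
action            
buy            160
login          150
add column errors_x10_plus_4 = t['errors_x10'] + 4:
        errors_x10  errors_x10_plus_4
action                               
buy            160                164
login          150                154
So mean() = 159.0.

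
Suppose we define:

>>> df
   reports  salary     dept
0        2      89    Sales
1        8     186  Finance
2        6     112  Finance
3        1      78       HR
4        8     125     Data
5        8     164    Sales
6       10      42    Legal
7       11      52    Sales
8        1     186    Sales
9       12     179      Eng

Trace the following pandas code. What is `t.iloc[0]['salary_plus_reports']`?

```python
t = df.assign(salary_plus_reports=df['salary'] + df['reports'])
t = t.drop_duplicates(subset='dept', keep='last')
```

118

add column salary_plus_reports = df['salary'] + df['reports']:
   reports  salary     dept  salary_plus_reports
0        2      89    Sales                   91
1        8     186  Finance                  194
2        6     112  Finance                  118
3        1      78       HR                   79
4        8     125     Data                  133
5        8     164    Sales                  172
6       10      42    Legal                   52
7       11      52    Sales                   63
8        1     186    Sales                  187
9       12     179      Eng                  191
drop duplicate dept (keep=last):
   reports  salary     dept  salary_plus_reports
2        6     112  Finance                  118
3        1      78       HR                   79
4        8     125     Data                  133
6       10      42    Legal                   52
8        1     186    Sales                  187
9       12     179      Eng                  191
Finally, value at position 0, column 'salary_plus_reports' = 118.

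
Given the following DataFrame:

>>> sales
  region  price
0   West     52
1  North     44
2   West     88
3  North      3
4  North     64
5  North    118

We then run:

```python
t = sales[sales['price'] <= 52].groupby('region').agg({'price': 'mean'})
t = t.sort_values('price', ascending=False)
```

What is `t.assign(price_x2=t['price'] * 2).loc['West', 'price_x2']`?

104.0

filter rows where price <= 52:
  region  price
0   West     52
1  North     44
3  North      3
group by region, mean of price:
        price
region       
North    23.5
West     52.0
sort by price descending:
        price
region       
West     52.0
North    23.5
add column price_x2 = t['price'] * 2:
        price  price_x2
region                 
West     52.0     104.0
North    23.5      47.0
Then the value at row 'West', column 'price_x2': 104.0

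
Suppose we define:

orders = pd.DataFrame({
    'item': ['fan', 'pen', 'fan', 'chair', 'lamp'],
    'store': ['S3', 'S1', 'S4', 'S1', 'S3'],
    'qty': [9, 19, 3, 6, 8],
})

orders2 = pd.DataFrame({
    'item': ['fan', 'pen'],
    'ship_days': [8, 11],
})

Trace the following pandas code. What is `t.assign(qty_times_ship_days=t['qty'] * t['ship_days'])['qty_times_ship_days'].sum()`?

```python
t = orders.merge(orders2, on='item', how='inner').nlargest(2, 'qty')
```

281

merge on 'item' (how='inner') → 3 rows:
  item store  qty  ship_days
0  fan    S3    9          8
1  pen    S1   19         11
2  fan    S4    3          8
take 2 rows with largest qty:
  item store  qty  ship_days
1  pen    S1   19         11
0  fan    S3    9          8
add column qty_times_ship_days = t['qty'] * t['ship_days']:
  item store  qty  ship_days  qty_times_ship_days
1  pen    S1   19         11                  209
0  fan    S3    9          8                   72
Reading off the sum of column 'qty_times_ship_days', we get 281.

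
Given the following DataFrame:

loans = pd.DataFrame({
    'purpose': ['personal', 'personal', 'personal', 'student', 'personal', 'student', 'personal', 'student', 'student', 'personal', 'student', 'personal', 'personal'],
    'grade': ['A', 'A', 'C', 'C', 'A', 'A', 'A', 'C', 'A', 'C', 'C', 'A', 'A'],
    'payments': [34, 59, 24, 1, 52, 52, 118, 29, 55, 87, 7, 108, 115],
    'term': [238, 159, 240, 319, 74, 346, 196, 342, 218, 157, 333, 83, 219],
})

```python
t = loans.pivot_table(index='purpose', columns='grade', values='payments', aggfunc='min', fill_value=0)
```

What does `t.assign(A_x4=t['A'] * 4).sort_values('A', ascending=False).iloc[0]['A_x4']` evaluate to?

208

pivot: rows=purpose, cols=grade, min(payments):
grade      A   C
purpose         
personal  34  24
student   52   1
add column A_x4 = t['A'] * 4:
grade      A   C  A_x4
purpose               
personal  34  24   136
student   52   1   208
sort by A descending:
grade      A   C  A_x4
purpose               
student   52   1   208
personal  34  24   136
Finally, value at position 0, column 'A_x4' = 208.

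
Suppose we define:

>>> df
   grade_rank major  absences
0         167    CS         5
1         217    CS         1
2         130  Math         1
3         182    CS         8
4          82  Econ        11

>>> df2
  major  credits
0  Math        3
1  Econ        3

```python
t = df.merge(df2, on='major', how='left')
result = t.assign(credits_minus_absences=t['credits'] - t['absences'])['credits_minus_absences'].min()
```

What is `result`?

-8.0

merge on 'major' (how='left') → 5 rows:
   grade_rank major  absences  credits
0         167    CS         5      NaN
1         217    CS         1      NaN
2         130  Math         1      3.0
3         182    CS         8      NaN
4          82  Econ        11      3.0
add column credits_minus_absences = t['credits'] - t['absences']:
   grade_rank major  absences  credits  credits_minus_absences
0         167    CS         5      NaN                     NaN
1         217    CS         1      NaN                     NaN
2         130  Math         1      3.0                     2.0
3         182    CS         8      NaN                     NaN
4          82  Econ        11      3.0                    -8.0
Taking the min of column 'credits_minus_absences' gives -8.0.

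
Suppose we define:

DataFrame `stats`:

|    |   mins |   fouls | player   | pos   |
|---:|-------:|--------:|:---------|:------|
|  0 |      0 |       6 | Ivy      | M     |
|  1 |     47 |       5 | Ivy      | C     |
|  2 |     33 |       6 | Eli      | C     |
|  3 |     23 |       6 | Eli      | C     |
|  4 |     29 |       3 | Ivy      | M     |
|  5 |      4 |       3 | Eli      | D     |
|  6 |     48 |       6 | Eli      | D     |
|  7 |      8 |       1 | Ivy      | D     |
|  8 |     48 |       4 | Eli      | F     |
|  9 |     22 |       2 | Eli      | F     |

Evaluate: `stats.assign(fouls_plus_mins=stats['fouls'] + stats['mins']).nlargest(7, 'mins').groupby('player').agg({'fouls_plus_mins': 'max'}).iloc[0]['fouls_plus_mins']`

add column fouls_plus_mins = stats['fouls'] + stats['mins']:
   mins  fouls player pos  fouls_plus_mins
0     0      6    Ivy   M                6
1    47      5    Ivy   C               52
2    33      6    Eli   C               39
3    23      6    Eli   C               29
4    29      3    Ivy   M               32
5     4      3    Eli   D                7
6    48      6    Eli   D               54
7     8      1    Ivy   D                9
8    48      4    Eli   F               52
9    22      2    Eli   F               24
take 7 rows with largest mins:
   mins  fouls player pos  fouls_plus_mins
6    48      6    Eli   D               54
8    48      4    Eli   F               52
1    47      5    Ivy   C               52
2    33      6    Eli   C               39
4    29      3    Ivy   M               32
3    23      6    Eli   C               29
9    22      2    Eli   F               24
group by player, max of fouls_plus_mins:
        fouls_plus_mins
player                 
Eli                  54
Ivy                  52
The value at position 0, column 'fouls_plus_mins' is 54.

54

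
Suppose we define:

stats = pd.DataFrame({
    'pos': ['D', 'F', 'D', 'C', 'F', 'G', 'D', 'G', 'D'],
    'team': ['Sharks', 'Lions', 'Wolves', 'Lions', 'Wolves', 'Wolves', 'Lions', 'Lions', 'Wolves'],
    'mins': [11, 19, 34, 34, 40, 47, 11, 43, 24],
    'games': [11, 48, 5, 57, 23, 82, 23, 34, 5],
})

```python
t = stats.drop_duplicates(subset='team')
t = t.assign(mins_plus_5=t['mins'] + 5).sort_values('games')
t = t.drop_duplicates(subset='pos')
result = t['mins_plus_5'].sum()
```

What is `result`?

drop duplicate team (keep=first):
  pos    team  mins  games
0   D  Sharks    11     11
1   F   Lions    19     48
2   D  Wolves    34      5
add column mins_plus_5 = t['mins'] + 5:
  pos    team  mins  games  mins_plus_5
0   D  Sharks    11     11           16
1   F   Lions    19     48           24
2   D  Wolves    34      5           39
sort by games:
  pos    team  mins  games  mins_plus_5
2   D  Wolves    34      5           39
0   D  Sharks    11     11           16
1   F   Lions    19     48           24
drop duplicate pos (keep=first):
  pos    team  mins  games  mins_plus_5
2   D  Wolves    34      5           39
1   F   Lions    19     48           24
Taking the sum of column 'mins_plus_5' gives 63.

63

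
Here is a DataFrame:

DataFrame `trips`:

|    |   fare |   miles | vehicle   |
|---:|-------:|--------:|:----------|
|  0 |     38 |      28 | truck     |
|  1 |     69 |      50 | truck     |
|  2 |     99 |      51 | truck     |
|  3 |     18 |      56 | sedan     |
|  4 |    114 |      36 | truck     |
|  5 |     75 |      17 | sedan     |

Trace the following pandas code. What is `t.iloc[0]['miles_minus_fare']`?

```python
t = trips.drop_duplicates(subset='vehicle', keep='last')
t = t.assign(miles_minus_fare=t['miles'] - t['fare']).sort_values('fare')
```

-58

drop duplicate vehicle (keep=last):
   fare  miles vehicle
4   114     36   truck
5    75     17   sedan
add column miles_minus_fare = t['miles'] - t['fare']:
   fare  miles vehicle  miles_minus_fare
4   114     36   truck               -78
5    75     17   sedan               -58
sort by fare:
   fare  miles vehicle  miles_minus_fare
5    75     17   sedan               -58
4   114     36   truck               -78
Reading off the value at position 0, column 'miles_minus_fare', we get -58.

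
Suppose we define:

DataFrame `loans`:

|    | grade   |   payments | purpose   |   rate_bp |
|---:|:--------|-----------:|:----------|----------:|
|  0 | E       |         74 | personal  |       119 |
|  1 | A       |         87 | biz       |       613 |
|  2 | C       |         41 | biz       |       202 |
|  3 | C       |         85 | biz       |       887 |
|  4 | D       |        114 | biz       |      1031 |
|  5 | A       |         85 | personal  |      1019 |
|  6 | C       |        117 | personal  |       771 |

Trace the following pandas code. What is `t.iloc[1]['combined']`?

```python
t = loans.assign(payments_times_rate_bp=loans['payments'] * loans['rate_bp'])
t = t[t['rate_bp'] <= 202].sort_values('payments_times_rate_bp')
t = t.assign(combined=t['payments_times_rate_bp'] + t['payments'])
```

8880

add column payments_times_rate_bp = loans['payments'] * loans['rate_bp']:
  grade  payments   purpose  rate_bp  payments_times_rate_bp
0     E        74  personal      119                    8806
1     A        87       biz      613                   53331
2     C        41       biz      202                    8282
3     C        85       biz      887                   75395
4     D       114       biz     1031                  117534
5     A        85  personal     1019                   86615
6     C       117  personal      771                   90207
filter rows where rate_bp <= 202:
  grade  payments   purpose  rate_bp  payments_times_rate_bp
0     E        74  personal      119                    8806
2     C        41       biz      202                    8282
sort by payments_times_rate_bp:
  grade  payments   purpose  rate_bp  payments_times_rate_bp
2     C        41       biz      202                    8282
0     E        74  personal      119                    8806
add column combined = t['payments_times_rate_bp'] + t['payments']:
  grade  payments   purpose  rate_bp  payments_times_rate_bp  combined
2     C        41       biz      202                    8282      8323
0     E        74  personal      119                    8806      8880
Finally, value at position 1, column 'combined' = 8880.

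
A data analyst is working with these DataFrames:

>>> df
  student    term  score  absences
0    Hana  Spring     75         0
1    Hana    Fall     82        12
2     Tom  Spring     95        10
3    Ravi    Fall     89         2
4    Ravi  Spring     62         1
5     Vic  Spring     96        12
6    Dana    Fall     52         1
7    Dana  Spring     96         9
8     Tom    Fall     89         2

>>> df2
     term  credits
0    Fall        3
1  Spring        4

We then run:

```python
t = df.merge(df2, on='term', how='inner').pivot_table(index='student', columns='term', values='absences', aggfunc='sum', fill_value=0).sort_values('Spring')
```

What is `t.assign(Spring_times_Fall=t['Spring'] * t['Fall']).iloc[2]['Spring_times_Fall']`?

9

merge on 'term' (how='inner') → 9 rows:
  student    term  score  absences  credits
0    Hana  Spring     75         0        4
1    Hana    Fall     82        12        3
2     Tom  Spring     95        10        4
3    Ravi    Fall     89         2        3
4    Ravi  Spring     62         1        4
5     Vic  Spring     96        12        4
6    Dana    Fall     52         1        3
7    Dana  Spring     96         9        4
8     Tom    Fall     89         2        3
pivot: rows=student, cols=term, sum(absences):
term     Fall  Spring
student              
Dana        1       9
Hana       12       0
Ravi        2       1
Tom         2      10
Vic         0      12
sort by Spring:
term     Fall  Spring
student              
Hana       12       0
Ravi        2       1
Dana        1       9
Tom         2      10
Vic         0      12
add column Spring_times_Fall = t['Spring'] * t['Fall']:
term     Fall  Spring  Spring_times_Fall
student                                 
Hana       12       0                  0
Ravi        2       1                  2
Dana        1       9                  9
Tom         2      10                 20
Vic         0      12                  0
Hence 9.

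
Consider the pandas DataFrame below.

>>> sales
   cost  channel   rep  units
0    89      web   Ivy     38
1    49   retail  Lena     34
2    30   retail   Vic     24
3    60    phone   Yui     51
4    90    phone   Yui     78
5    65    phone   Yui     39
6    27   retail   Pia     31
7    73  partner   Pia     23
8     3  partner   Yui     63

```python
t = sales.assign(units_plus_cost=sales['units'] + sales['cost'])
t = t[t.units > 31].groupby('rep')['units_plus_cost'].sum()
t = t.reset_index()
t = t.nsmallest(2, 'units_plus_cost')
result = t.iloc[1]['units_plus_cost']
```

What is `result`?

add column units_plus_cost = sales['units'] + sales['cost']:
   cost  channel   rep  units  units_plus_cost
0    89      web   Ivy     38              127
1    49   retail  Lena     34               83
2    30   retail   Vic     24               54
3    60    phone   Yui     51              111
4    90    phone   Yui     78              168
5    65    phone   Yui     39              104
6    27   retail   Pia     31               58
7    73  partner   Pia     23               96
8     3  partner   Yui     63               66
filter rows where units > 31:
   cost  channel   rep  units  units_plus_cost
0    89      web   Ivy     38              127
1    49   retail  Lena     34               83
3    60    phone   Yui     51              111
4    90    phone   Yui     78              168
5    65    phone   Yui     39              104
8     3  partner   Yui     63               66
group by rep, sum of units_plus_cost:
rep
Ivy     127
Lena     83
Yui     449
Name: units_plus_cost, dtype: int64
reset_index():
    rep  units_plus_cost
0   Ivy              127
1  Lena               83
2   Yui              449
take 2 rows with smallest units_plus_cost:
    rep  units_plus_cost
1  Lena               83
0   Ivy              127
Reading off the value at position 1, column 'units_plus_cost', we get 127.

127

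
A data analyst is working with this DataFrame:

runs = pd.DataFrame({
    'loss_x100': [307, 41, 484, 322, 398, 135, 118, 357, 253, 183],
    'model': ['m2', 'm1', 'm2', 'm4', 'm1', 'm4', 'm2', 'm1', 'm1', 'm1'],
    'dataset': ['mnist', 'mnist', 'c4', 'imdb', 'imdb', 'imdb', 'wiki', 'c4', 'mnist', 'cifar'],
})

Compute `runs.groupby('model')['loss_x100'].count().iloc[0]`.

5

group by model, count of loss_x100:
model
m1    5
m2    3
m4    2
Name: loss_x100, dtype: int64
Taking the value at position 0 gives 5.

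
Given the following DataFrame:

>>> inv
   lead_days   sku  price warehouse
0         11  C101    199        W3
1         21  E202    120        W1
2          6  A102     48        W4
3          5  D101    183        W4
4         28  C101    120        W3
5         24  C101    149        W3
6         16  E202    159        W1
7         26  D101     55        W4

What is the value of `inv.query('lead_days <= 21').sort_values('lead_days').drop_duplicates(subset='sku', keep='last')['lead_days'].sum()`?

filter rows where lead_days <= 21:
   lead_days   sku  price warehouse
0         11  C101    199        W3
1         21  E202    120        W1
2          6  A102     48        W4
3          5  D101    183        W4
6         16  E202    159        W1
sort by lead_days:
   lead_days   sku  price warehouse
3          5  D101    183        W4
2          6  A102     48        W4
0         11  C101    199        W3
6         16  E202    159        W1
1         21  E202    120        W1
drop duplicate sku (keep=last):
   lead_days   sku  price warehouse
3          5  D101    183        W4
2          6  A102     48        W4
0         11  C101    199        W3
1         21  E202    120        W1
Then the sum of column 'lead_days': 43

43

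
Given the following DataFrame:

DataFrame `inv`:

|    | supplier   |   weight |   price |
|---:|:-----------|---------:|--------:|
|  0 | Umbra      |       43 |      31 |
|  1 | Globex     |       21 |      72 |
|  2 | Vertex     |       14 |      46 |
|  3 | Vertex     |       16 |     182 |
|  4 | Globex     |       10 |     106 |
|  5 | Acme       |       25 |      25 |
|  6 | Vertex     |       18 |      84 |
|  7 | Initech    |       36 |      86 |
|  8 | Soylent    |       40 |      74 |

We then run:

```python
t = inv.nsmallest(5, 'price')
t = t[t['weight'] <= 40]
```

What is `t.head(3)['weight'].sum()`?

60

take 5 rows with smallest price:
  supplier  weight  price
5     Acme      25     25
0    Umbra      43     31
2   Vertex      14     46
1   Globex      21     72
8  Soylent      40     74
filter rows where weight <= 40:
  supplier  weight  price
5     Acme      25     25
2   Vertex      14     46
1   Globex      21     72
8  Soylent      40     74
take first 3 rows:
  supplier  weight  price
5     Acme      25     25
2   Vertex      14     46
1   Globex      21     72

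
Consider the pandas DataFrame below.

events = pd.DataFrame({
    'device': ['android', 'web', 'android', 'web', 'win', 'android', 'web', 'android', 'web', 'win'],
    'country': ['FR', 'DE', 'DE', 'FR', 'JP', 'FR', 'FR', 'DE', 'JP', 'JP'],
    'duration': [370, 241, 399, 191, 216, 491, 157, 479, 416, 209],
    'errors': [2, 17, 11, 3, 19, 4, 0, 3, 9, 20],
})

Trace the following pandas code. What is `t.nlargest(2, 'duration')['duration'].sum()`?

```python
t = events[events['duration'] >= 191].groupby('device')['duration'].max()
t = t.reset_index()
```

907

filter rows where duration >= 191:
    device country  duration  errors
0  android      FR       370       2
1      web      DE       241      17
2  android      DE       399      11
3      web      FR       191       3
4      win      JP       216      19
5  android      FR       491       4
7  android      DE       479       3
8      web      JP       416       9
9      win      JP       209      20
group by device, max of duration:
device
android    491
web        416
win        216
Name: duration, dtype: int64
reset_index():
    device  duration
0  android       491
1      web       416
2      win       216
take 2 rows with largest duration:
    device  duration
0  android       491
1      web       416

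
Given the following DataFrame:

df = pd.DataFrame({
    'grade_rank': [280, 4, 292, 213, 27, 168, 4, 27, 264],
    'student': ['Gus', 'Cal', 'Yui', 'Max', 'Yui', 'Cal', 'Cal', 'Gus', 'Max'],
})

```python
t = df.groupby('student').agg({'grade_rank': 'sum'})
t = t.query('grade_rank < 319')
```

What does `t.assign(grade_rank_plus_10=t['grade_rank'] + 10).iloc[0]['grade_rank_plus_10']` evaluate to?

186

group by student, sum of grade_rank:
         grade_rank
student            
Cal             176
Gus             307
Max             477
Yui             319
filter rows where grade_rank < 319:
         grade_rank
student            
Cal             176
Gus             307
add column grade_rank_plus_10 = t['grade_rank'] + 10:
         grade_rank  grade_rank_plus_10
student                                
Cal             176                 186
Gus             307                 317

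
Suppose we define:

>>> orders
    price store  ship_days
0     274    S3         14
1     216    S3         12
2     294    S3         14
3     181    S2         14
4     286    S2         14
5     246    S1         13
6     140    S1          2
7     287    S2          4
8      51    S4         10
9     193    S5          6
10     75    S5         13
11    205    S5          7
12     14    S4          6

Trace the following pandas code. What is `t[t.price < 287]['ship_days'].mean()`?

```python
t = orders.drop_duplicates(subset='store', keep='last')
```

5.0

drop duplicate store (keep=last):
    price store  ship_days
2     294    S3         14
6     140    S1          2
7     287    S2          4
11    205    S5          7
12     14    S4          6
filter rows where price < 287:
    price store  ship_days
6     140    S1          2
11    205    S5          7
12     14    S4          6
Then the mean of column 'ship_days': 5.0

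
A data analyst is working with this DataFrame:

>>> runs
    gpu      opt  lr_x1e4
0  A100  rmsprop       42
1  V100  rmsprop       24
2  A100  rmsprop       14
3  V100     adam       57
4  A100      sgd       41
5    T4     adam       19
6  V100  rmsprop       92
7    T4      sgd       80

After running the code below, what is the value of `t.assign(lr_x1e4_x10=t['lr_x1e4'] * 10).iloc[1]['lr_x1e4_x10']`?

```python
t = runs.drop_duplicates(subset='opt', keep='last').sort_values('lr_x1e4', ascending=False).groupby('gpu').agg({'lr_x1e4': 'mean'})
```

920.0

drop duplicate opt (keep=last):
    gpu      opt  lr_x1e4
5    T4     adam       19
6  V100  rmsprop       92
7    T4      sgd       80
sort by lr_x1e4 descending:
    gpu      opt  lr_x1e4
6  V100  rmsprop       92
7    T4      sgd       80
5    T4     adam       19
group by gpu, mean of lr_x1e4:
      lr_x1e4
gpu          
T4       49.5
V100     92.0
add column lr_x1e4_x10 = t['lr_x1e4'] * 10:
      lr_x1e4  lr_x1e4_x10
gpu                       
T4       49.5        495.0
V100     92.0        920.0
The value at position 1, column 'lr_x1e4_x10' is 920.0.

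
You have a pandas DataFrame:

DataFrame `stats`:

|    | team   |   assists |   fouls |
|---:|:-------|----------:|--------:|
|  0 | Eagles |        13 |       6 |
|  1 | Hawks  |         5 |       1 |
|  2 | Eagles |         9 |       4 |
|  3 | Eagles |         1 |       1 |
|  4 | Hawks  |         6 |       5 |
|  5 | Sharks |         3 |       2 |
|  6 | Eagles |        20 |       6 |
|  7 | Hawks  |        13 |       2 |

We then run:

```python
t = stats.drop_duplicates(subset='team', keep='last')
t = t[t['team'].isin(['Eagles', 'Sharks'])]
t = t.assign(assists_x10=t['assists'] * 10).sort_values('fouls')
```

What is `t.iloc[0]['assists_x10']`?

30

drop duplicate team (keep=last):
     team  assists  fouls
5  Sharks        3      2
6  Eagles       20      6
7   Hawks       13      2
filter rows where team in ['Eagles', 'Sharks']:
     team  assists  fouls
5  Sharks        3      2
6  Eagles       20      6
add column assists_x10 = t['assists'] * 10:
     team  assists  fouls  assists_x10
5  Sharks        3      2           30
6  Eagles       20      6          200
sort by fouls:
     team  assists  fouls  assists_x10
5  Sharks        3      2           30
6  Eagles       20      6          200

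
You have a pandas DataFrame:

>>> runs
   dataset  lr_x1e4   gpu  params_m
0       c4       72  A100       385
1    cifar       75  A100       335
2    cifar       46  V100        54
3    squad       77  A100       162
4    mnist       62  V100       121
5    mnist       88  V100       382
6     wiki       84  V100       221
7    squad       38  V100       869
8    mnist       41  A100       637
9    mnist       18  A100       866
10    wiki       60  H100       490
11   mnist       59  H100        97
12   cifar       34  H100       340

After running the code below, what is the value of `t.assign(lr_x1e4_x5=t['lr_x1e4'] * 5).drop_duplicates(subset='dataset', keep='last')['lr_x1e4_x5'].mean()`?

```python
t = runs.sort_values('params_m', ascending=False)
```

sort by params_m descending:
   dataset  lr_x1e4   gpu  params_m
7    squad       38  V100       869
9    mnist       18  A100       866
8    mnist       41  A100       637
10    wiki       60  H100       490
0       c4       72  A100       385
5    mnist       88  V100       382
12   cifar       34  H100       340
1    cifar       75  A100       335
6     wiki       84  V100       221
3    squad       77  A100       162
4    mnist       62  V100       121
11   mnist       59  H100        97
2    cifar       46  V100        54
add column lr_x1e4_x5 = t['lr_x1e4'] * 5:
   dataset  lr_x1e4   gpu  params_m  lr_x1e4_x5
7    squad       38  V100       869         190
9    mnist       18  A100       866          90
8    mnist       41  A100       637         205
10    wiki       60  H100       490         300
0       c4       72  A100       385         360
5    mnist       88  V100       382         440
12   cifar       34  H100       340         170
1    cifar       75  A100       335         375
6     wiki       84  V100       221         420
3    squad       77  A100       162         385
4    mnist       62  V100       121         310
11   mnist       59  H100        97         295
2    cifar       46  V100        54         230
drop duplicate dataset (keep=last):
   dataset  lr_x1e4   gpu  params_m  lr_x1e4_x5
0       c4       72  A100       385         360
6     wiki       84  V100       221         420
3    squad       77  A100       162         385
11   mnist       59  H100        97         295
2    cifar       46  V100        54         230
Reading off the mean of column 'lr_x1e4_x5', we get 338.0.

338.0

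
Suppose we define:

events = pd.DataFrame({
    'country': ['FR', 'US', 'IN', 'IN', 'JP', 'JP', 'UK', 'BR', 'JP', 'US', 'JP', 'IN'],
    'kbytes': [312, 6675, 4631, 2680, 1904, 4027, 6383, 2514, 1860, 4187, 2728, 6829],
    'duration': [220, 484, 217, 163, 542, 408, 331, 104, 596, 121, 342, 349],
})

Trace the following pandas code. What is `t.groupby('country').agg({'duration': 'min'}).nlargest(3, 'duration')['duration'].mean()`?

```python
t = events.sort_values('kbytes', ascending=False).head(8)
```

278.666666667

sort by kbytes descending:
   country  kbytes  duration
11      IN    6829       349
1       US    6675       484
6       UK    6383       331
2       IN    4631       217
9       US    4187       121
5       JP    4027       408
10      JP    2728       342
3       IN    2680       163
7       BR    2514       104
4       JP    1904       542
8       JP    1860       596
0       FR     312       220
take first 8 rows:
   country  kbytes  duration
11      IN    6829       349
1       US    6675       484
6       UK    6383       331
2       IN    4631       217
9       US    4187       121
5       JP    4027       408
10      JP    2728       342
3       IN    2680       163
group by country, min of duration:
         duration
country          
IN            163
JP            342
UK            331
US            121
take 3 rows with largest duration:
         duration
country          
JP            342
UK            331
IN            163
Reading off the mean of column 'duration', we get 278.666666667.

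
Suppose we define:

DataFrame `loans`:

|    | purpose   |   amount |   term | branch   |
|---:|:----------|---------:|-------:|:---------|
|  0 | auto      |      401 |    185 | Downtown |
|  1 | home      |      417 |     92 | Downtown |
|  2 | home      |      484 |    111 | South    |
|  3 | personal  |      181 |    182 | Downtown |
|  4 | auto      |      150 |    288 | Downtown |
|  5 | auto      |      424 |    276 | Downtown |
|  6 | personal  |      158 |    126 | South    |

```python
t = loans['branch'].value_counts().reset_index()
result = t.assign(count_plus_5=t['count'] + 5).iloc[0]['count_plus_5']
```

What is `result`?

value_counts of branch:
branch
Downtown    5
South       2
Name: count, dtype: int64
reset_index():
     branch  count
0  Downtown      5
1     South      2
add column count_plus_5 = t['count'] + 5:
     branch  count  count_plus_5
0  Downtown      5            10
1     South      2             7
Taking the value at position 0, column 'count_plus_5' gives 10.

10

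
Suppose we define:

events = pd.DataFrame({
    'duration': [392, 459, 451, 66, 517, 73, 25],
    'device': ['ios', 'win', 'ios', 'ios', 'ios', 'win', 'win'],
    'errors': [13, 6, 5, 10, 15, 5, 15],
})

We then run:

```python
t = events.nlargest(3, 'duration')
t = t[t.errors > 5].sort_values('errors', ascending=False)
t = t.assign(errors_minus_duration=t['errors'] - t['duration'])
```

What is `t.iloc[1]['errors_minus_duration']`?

-453

take 3 rows with largest duration:
   duration device  errors
4       517    ios      15
1       459    win       6
2       451    ios       5
filter rows where errors > 5:
   duration device  errors
4       517    ios      15
1       459    win       6
sort by errors descending:
   duration device  errors
4       517    ios      15
1       459    win       6
add column errors_minus_duration = t['errors'] - t['duration']:
   duration device  errors  errors_minus_duration
4       517    ios      15                   -502
1       459    win       6                   -453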